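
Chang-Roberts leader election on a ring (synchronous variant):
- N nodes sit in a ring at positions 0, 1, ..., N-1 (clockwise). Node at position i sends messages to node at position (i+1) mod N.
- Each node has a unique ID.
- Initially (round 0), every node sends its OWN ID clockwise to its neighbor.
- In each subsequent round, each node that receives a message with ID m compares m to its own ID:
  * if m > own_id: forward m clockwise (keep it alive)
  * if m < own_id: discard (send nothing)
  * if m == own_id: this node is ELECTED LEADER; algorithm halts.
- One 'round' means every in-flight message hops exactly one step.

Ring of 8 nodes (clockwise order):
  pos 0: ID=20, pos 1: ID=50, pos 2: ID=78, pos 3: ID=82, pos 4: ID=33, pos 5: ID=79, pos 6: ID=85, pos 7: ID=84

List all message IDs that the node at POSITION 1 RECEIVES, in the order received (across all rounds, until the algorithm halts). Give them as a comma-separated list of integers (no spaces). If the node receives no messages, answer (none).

Round 1: pos1(id50) recv 20: drop; pos2(id78) recv 50: drop; pos3(id82) recv 78: drop; pos4(id33) recv 82: fwd; pos5(id79) recv 33: drop; pos6(id85) recv 79: drop; pos7(id84) recv 85: fwd; pos0(id20) recv 84: fwd
Round 2: pos5(id79) recv 82: fwd; pos0(id20) recv 85: fwd; pos1(id50) recv 84: fwd
Round 3: pos6(id85) recv 82: drop; pos1(id50) recv 85: fwd; pos2(id78) recv 84: fwd
Round 4: pos2(id78) recv 85: fwd; pos3(id82) recv 84: fwd
Round 5: pos3(id82) recv 85: fwd; pos4(id33) recv 84: fwd
Round 6: pos4(id33) recv 85: fwd; pos5(id79) recv 84: fwd
Round 7: pos5(id79) recv 85: fwd; pos6(id85) recv 84: drop
Round 8: pos6(id85) recv 85: ELECTED

Answer: 20,84,85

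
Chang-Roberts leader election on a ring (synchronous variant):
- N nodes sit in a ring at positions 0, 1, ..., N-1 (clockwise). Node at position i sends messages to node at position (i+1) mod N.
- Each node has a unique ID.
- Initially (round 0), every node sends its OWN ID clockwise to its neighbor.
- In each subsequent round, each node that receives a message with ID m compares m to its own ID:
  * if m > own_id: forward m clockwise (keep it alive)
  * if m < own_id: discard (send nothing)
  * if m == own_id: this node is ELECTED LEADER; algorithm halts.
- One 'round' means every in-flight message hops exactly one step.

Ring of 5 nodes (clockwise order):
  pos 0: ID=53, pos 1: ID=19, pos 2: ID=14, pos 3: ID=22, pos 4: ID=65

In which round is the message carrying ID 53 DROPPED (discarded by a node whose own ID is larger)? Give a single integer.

Answer: 4

Derivation:
Round 1: pos1(id19) recv 53: fwd; pos2(id14) recv 19: fwd; pos3(id22) recv 14: drop; pos4(id65) recv 22: drop; pos0(id53) recv 65: fwd
Round 2: pos2(id14) recv 53: fwd; pos3(id22) recv 19: drop; pos1(id19) recv 65: fwd
Round 3: pos3(id22) recv 53: fwd; pos2(id14) recv 65: fwd
Round 4: pos4(id65) recv 53: drop; pos3(id22) recv 65: fwd
Round 5: pos4(id65) recv 65: ELECTED
Message ID 53 originates at pos 0; dropped at pos 4 in round 4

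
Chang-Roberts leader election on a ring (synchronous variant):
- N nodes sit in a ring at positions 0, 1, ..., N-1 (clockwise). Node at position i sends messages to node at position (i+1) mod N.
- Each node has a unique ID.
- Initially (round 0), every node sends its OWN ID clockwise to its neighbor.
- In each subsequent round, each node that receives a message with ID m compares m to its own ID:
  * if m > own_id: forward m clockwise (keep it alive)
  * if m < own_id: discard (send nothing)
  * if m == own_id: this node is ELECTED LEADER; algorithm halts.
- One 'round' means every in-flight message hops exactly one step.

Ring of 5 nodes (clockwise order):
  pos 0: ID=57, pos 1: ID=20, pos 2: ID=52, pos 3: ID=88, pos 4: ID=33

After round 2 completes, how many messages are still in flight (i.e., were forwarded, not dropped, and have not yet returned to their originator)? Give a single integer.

Answer: 2

Derivation:
Round 1: pos1(id20) recv 57: fwd; pos2(id52) recv 20: drop; pos3(id88) recv 52: drop; pos4(id33) recv 88: fwd; pos0(id57) recv 33: drop
Round 2: pos2(id52) recv 57: fwd; pos0(id57) recv 88: fwd
After round 2: 2 messages still in flight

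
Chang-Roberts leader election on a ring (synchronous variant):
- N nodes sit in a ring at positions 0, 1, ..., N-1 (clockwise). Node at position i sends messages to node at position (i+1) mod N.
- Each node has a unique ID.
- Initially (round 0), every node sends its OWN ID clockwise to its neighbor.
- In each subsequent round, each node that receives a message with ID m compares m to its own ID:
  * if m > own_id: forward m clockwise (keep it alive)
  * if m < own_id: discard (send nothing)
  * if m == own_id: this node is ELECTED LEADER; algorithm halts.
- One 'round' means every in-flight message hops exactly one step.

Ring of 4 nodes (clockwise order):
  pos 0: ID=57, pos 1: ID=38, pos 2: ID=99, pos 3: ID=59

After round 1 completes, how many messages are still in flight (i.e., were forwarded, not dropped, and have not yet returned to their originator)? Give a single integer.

Round 1: pos1(id38) recv 57: fwd; pos2(id99) recv 38: drop; pos3(id59) recv 99: fwd; pos0(id57) recv 59: fwd
After round 1: 3 messages still in flight

Answer: 3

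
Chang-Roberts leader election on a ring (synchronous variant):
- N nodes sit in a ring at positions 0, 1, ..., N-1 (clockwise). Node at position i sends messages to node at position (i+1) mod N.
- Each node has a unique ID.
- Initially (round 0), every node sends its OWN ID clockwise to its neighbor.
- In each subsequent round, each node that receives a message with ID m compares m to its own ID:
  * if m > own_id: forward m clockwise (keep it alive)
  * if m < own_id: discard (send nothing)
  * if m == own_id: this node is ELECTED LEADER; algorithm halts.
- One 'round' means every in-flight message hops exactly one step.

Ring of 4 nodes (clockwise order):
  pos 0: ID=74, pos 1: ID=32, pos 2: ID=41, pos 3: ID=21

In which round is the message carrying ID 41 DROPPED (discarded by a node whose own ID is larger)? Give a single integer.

Answer: 2

Derivation:
Round 1: pos1(id32) recv 74: fwd; pos2(id41) recv 32: drop; pos3(id21) recv 41: fwd; pos0(id74) recv 21: drop
Round 2: pos2(id41) recv 74: fwd; pos0(id74) recv 41: drop
Round 3: pos3(id21) recv 74: fwd
Round 4: pos0(id74) recv 74: ELECTED
Message ID 41 originates at pos 2; dropped at pos 0 in round 2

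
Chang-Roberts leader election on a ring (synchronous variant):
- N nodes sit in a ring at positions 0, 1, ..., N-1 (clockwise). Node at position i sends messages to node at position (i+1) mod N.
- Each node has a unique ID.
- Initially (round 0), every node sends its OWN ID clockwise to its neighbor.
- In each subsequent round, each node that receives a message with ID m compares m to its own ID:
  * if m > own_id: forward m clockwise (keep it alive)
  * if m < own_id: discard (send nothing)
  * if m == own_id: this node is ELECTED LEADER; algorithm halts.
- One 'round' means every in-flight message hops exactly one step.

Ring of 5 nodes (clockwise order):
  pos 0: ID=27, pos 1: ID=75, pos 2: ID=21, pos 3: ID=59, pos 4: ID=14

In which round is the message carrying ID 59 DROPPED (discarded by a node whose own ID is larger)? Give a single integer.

Answer: 3

Derivation:
Round 1: pos1(id75) recv 27: drop; pos2(id21) recv 75: fwd; pos3(id59) recv 21: drop; pos4(id14) recv 59: fwd; pos0(id27) recv 14: drop
Round 2: pos3(id59) recv 75: fwd; pos0(id27) recv 59: fwd
Round 3: pos4(id14) recv 75: fwd; pos1(id75) recv 59: drop
Round 4: pos0(id27) recv 75: fwd
Round 5: pos1(id75) recv 75: ELECTED
Message ID 59 originates at pos 3; dropped at pos 1 in round 3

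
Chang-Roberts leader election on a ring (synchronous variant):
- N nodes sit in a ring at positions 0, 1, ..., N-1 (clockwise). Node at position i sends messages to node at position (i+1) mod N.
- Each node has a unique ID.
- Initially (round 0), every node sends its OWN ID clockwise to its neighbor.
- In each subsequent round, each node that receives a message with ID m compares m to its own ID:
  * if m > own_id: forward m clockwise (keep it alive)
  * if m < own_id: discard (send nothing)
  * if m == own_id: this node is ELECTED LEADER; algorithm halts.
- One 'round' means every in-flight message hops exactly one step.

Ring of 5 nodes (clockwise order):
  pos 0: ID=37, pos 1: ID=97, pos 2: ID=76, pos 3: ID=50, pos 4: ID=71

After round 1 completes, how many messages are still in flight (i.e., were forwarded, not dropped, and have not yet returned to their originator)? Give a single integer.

Round 1: pos1(id97) recv 37: drop; pos2(id76) recv 97: fwd; pos3(id50) recv 76: fwd; pos4(id71) recv 50: drop; pos0(id37) recv 71: fwd
After round 1: 3 messages still in flight

Answer: 3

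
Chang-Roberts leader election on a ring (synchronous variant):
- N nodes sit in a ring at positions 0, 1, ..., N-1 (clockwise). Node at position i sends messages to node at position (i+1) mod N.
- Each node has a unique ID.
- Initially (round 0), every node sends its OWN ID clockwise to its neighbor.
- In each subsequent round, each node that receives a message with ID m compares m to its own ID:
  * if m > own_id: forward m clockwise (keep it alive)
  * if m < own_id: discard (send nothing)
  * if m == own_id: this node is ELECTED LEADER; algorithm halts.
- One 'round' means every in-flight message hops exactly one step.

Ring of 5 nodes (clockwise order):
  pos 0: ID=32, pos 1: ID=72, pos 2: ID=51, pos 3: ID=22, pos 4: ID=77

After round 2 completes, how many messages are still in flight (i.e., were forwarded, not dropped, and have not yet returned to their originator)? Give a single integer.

Answer: 2

Derivation:
Round 1: pos1(id72) recv 32: drop; pos2(id51) recv 72: fwd; pos3(id22) recv 51: fwd; pos4(id77) recv 22: drop; pos0(id32) recv 77: fwd
Round 2: pos3(id22) recv 72: fwd; pos4(id77) recv 51: drop; pos1(id72) recv 77: fwd
After round 2: 2 messages still in flight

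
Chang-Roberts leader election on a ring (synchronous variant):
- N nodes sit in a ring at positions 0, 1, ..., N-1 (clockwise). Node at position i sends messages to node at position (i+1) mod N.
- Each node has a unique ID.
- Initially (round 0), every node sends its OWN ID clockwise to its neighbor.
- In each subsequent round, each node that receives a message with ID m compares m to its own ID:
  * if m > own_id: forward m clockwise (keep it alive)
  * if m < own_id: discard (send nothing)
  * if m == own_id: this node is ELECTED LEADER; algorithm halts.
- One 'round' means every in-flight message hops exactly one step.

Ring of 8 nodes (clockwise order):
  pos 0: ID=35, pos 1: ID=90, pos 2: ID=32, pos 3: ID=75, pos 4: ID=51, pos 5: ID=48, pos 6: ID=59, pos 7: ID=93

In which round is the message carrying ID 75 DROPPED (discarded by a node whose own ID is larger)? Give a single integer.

Round 1: pos1(id90) recv 35: drop; pos2(id32) recv 90: fwd; pos3(id75) recv 32: drop; pos4(id51) recv 75: fwd; pos5(id48) recv 51: fwd; pos6(id59) recv 48: drop; pos7(id93) recv 59: drop; pos0(id35) recv 93: fwd
Round 2: pos3(id75) recv 90: fwd; pos5(id48) recv 75: fwd; pos6(id59) recv 51: drop; pos1(id90) recv 93: fwd
Round 3: pos4(id51) recv 90: fwd; pos6(id59) recv 75: fwd; pos2(id32) recv 93: fwd
Round 4: pos5(id48) recv 90: fwd; pos7(id93) recv 75: drop; pos3(id75) recv 93: fwd
Round 5: pos6(id59) recv 90: fwd; pos4(id51) recv 93: fwd
Round 6: pos7(id93) recv 90: drop; pos5(id48) recv 93: fwd
Round 7: pos6(id59) recv 93: fwd
Round 8: pos7(id93) recv 93: ELECTED
Message ID 75 originates at pos 3; dropped at pos 7 in round 4

Answer: 4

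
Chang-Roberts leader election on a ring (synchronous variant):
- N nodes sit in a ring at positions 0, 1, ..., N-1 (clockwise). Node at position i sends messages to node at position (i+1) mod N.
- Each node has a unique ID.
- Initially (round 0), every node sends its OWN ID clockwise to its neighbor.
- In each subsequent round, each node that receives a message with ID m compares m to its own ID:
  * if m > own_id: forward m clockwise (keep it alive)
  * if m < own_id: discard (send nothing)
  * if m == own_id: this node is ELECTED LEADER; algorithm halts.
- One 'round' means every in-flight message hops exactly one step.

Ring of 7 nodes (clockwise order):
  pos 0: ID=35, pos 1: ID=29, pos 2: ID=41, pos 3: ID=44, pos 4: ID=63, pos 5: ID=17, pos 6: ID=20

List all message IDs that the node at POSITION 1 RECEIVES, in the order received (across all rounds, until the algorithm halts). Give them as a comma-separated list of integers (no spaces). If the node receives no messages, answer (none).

Answer: 35,63

Derivation:
Round 1: pos1(id29) recv 35: fwd; pos2(id41) recv 29: drop; pos3(id44) recv 41: drop; pos4(id63) recv 44: drop; pos5(id17) recv 63: fwd; pos6(id20) recv 17: drop; pos0(id35) recv 20: drop
Round 2: pos2(id41) recv 35: drop; pos6(id20) recv 63: fwd
Round 3: pos0(id35) recv 63: fwd
Round 4: pos1(id29) recv 63: fwd
Round 5: pos2(id41) recv 63: fwd
Round 6: pos3(id44) recv 63: fwd
Round 7: pos4(id63) recv 63: ELECTED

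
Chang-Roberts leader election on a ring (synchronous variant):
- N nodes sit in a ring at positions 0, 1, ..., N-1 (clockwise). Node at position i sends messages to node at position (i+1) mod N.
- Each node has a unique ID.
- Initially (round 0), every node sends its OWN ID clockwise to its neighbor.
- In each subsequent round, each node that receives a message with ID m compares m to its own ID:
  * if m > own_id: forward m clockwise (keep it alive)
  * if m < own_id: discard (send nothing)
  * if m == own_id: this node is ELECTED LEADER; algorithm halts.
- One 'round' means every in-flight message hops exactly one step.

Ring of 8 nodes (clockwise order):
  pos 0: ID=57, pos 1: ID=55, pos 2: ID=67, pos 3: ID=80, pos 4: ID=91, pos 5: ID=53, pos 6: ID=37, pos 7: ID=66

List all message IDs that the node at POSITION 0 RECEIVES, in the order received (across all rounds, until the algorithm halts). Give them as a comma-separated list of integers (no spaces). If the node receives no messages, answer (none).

Answer: 66,91

Derivation:
Round 1: pos1(id55) recv 57: fwd; pos2(id67) recv 55: drop; pos3(id80) recv 67: drop; pos4(id91) recv 80: drop; pos5(id53) recv 91: fwd; pos6(id37) recv 53: fwd; pos7(id66) recv 37: drop; pos0(id57) recv 66: fwd
Round 2: pos2(id67) recv 57: drop; pos6(id37) recv 91: fwd; pos7(id66) recv 53: drop; pos1(id55) recv 66: fwd
Round 3: pos7(id66) recv 91: fwd; pos2(id67) recv 66: drop
Round 4: pos0(id57) recv 91: fwd
Round 5: pos1(id55) recv 91: fwd
Round 6: pos2(id67) recv 91: fwd
Round 7: pos3(id80) recv 91: fwd
Round 8: pos4(id91) recv 91: ELECTED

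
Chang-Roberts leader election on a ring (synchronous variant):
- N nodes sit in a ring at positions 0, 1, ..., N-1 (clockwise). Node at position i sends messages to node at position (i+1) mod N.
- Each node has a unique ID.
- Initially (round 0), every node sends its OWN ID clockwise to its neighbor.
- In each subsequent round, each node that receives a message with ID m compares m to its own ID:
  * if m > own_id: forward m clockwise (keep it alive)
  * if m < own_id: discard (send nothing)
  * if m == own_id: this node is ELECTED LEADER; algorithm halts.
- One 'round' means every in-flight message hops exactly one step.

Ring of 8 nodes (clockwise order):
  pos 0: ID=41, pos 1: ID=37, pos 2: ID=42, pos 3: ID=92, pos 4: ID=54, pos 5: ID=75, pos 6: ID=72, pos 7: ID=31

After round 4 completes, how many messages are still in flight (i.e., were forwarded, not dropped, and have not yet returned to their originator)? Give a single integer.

Answer: 3

Derivation:
Round 1: pos1(id37) recv 41: fwd; pos2(id42) recv 37: drop; pos3(id92) recv 42: drop; pos4(id54) recv 92: fwd; pos5(id75) recv 54: drop; pos6(id72) recv 75: fwd; pos7(id31) recv 72: fwd; pos0(id41) recv 31: drop
Round 2: pos2(id42) recv 41: drop; pos5(id75) recv 92: fwd; pos7(id31) recv 75: fwd; pos0(id41) recv 72: fwd
Round 3: pos6(id72) recv 92: fwd; pos0(id41) recv 75: fwd; pos1(id37) recv 72: fwd
Round 4: pos7(id31) recv 92: fwd; pos1(id37) recv 75: fwd; pos2(id42) recv 72: fwd
After round 4: 3 messages still in flight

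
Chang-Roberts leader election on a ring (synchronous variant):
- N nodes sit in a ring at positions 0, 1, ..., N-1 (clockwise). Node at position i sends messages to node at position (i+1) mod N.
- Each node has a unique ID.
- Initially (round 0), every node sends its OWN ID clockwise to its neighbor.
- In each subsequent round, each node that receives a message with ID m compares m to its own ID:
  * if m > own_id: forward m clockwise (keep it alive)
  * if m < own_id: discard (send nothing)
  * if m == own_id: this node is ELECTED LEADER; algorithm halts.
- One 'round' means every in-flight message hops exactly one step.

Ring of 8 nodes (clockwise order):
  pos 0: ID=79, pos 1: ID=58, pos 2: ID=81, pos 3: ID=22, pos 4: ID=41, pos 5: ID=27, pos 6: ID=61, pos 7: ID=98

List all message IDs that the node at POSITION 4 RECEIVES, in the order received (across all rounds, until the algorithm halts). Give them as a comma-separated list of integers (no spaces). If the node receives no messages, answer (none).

Answer: 22,81,98

Derivation:
Round 1: pos1(id58) recv 79: fwd; pos2(id81) recv 58: drop; pos3(id22) recv 81: fwd; pos4(id41) recv 22: drop; pos5(id27) recv 41: fwd; pos6(id61) recv 27: drop; pos7(id98) recv 61: drop; pos0(id79) recv 98: fwd
Round 2: pos2(id81) recv 79: drop; pos4(id41) recv 81: fwd; pos6(id61) recv 41: drop; pos1(id58) recv 98: fwd
Round 3: pos5(id27) recv 81: fwd; pos2(id81) recv 98: fwd
Round 4: pos6(id61) recv 81: fwd; pos3(id22) recv 98: fwd
Round 5: pos7(id98) recv 81: drop; pos4(id41) recv 98: fwd
Round 6: pos5(id27) recv 98: fwd
Round 7: pos6(id61) recv 98: fwd
Round 8: pos7(id98) recv 98: ELECTED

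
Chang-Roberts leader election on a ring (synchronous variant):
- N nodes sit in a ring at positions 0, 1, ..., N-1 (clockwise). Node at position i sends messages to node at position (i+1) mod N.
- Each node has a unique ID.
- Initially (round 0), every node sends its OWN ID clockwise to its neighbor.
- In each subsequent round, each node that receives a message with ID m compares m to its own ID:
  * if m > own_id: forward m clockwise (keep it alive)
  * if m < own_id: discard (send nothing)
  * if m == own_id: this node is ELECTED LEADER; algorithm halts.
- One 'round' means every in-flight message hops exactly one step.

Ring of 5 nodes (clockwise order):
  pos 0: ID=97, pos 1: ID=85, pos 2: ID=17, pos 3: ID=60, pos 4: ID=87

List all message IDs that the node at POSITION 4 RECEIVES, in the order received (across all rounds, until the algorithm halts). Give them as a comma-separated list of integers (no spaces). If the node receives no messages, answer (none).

Answer: 60,85,97

Derivation:
Round 1: pos1(id85) recv 97: fwd; pos2(id17) recv 85: fwd; pos3(id60) recv 17: drop; pos4(id87) recv 60: drop; pos0(id97) recv 87: drop
Round 2: pos2(id17) recv 97: fwd; pos3(id60) recv 85: fwd
Round 3: pos3(id60) recv 97: fwd; pos4(id87) recv 85: drop
Round 4: pos4(id87) recv 97: fwd
Round 5: pos0(id97) recv 97: ELECTED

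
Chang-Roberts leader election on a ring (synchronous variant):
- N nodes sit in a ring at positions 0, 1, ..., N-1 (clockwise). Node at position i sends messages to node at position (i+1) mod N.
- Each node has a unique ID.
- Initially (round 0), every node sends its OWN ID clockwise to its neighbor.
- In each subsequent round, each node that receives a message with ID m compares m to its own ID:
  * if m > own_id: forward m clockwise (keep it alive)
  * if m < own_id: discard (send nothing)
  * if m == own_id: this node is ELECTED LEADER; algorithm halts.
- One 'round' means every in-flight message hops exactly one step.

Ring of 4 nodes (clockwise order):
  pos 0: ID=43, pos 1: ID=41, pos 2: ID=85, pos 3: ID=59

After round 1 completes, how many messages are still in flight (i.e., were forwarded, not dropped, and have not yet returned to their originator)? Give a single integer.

Answer: 3

Derivation:
Round 1: pos1(id41) recv 43: fwd; pos2(id85) recv 41: drop; pos3(id59) recv 85: fwd; pos0(id43) recv 59: fwd
After round 1: 3 messages still in flight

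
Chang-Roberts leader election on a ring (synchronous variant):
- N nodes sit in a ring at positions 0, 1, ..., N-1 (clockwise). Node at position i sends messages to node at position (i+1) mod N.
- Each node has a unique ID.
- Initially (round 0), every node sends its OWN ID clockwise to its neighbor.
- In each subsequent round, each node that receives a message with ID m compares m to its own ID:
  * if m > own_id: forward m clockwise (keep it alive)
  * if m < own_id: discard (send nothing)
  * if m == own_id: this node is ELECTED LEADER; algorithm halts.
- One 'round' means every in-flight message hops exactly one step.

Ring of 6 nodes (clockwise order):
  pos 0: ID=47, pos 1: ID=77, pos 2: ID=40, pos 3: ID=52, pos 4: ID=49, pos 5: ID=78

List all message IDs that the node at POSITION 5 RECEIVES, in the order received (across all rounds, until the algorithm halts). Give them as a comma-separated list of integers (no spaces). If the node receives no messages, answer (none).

Round 1: pos1(id77) recv 47: drop; pos2(id40) recv 77: fwd; pos3(id52) recv 40: drop; pos4(id49) recv 52: fwd; pos5(id78) recv 49: drop; pos0(id47) recv 78: fwd
Round 2: pos3(id52) recv 77: fwd; pos5(id78) recv 52: drop; pos1(id77) recv 78: fwd
Round 3: pos4(id49) recv 77: fwd; pos2(id40) recv 78: fwd
Round 4: pos5(id78) recv 77: drop; pos3(id52) recv 78: fwd
Round 5: pos4(id49) recv 78: fwd
Round 6: pos5(id78) recv 78: ELECTED

Answer: 49,52,77,78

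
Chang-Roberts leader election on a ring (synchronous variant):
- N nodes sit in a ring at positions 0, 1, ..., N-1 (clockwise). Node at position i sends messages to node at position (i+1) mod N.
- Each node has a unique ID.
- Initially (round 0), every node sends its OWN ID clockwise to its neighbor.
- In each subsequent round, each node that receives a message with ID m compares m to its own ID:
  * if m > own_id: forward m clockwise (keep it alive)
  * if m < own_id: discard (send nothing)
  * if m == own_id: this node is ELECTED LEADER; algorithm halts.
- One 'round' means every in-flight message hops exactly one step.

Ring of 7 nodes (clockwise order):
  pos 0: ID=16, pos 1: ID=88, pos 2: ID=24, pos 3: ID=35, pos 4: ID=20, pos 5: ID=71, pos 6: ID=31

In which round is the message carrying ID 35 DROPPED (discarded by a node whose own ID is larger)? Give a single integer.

Round 1: pos1(id88) recv 16: drop; pos2(id24) recv 88: fwd; pos3(id35) recv 24: drop; pos4(id20) recv 35: fwd; pos5(id71) recv 20: drop; pos6(id31) recv 71: fwd; pos0(id16) recv 31: fwd
Round 2: pos3(id35) recv 88: fwd; pos5(id71) recv 35: drop; pos0(id16) recv 71: fwd; pos1(id88) recv 31: drop
Round 3: pos4(id20) recv 88: fwd; pos1(id88) recv 71: drop
Round 4: pos5(id71) recv 88: fwd
Round 5: pos6(id31) recv 88: fwd
Round 6: pos0(id16) recv 88: fwd
Round 7: pos1(id88) recv 88: ELECTED
Message ID 35 originates at pos 3; dropped at pos 5 in round 2

Answer: 2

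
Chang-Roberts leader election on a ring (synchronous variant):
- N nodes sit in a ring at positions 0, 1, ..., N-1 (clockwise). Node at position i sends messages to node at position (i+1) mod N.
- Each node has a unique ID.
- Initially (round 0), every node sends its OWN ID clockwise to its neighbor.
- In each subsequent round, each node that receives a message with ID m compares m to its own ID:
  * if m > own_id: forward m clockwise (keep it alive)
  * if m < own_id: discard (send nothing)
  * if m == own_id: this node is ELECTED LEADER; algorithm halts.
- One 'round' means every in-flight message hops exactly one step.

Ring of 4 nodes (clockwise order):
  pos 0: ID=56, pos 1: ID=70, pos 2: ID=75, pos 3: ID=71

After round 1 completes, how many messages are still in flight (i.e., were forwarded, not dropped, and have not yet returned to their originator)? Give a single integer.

Round 1: pos1(id70) recv 56: drop; pos2(id75) recv 70: drop; pos3(id71) recv 75: fwd; pos0(id56) recv 71: fwd
After round 1: 2 messages still in flight

Answer: 2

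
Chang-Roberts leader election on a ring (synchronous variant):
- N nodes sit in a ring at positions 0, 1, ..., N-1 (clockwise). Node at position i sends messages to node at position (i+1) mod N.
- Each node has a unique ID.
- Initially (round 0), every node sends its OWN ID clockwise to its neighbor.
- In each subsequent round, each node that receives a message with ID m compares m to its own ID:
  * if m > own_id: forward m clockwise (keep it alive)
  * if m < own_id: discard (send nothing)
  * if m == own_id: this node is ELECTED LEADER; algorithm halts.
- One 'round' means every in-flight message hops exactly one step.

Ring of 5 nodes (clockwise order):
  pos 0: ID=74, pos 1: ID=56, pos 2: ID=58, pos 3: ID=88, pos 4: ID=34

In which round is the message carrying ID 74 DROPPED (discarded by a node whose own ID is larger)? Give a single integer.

Round 1: pos1(id56) recv 74: fwd; pos2(id58) recv 56: drop; pos3(id88) recv 58: drop; pos4(id34) recv 88: fwd; pos0(id74) recv 34: drop
Round 2: pos2(id58) recv 74: fwd; pos0(id74) recv 88: fwd
Round 3: pos3(id88) recv 74: drop; pos1(id56) recv 88: fwd
Round 4: pos2(id58) recv 88: fwd
Round 5: pos3(id88) recv 88: ELECTED
Message ID 74 originates at pos 0; dropped at pos 3 in round 3

Answer: 3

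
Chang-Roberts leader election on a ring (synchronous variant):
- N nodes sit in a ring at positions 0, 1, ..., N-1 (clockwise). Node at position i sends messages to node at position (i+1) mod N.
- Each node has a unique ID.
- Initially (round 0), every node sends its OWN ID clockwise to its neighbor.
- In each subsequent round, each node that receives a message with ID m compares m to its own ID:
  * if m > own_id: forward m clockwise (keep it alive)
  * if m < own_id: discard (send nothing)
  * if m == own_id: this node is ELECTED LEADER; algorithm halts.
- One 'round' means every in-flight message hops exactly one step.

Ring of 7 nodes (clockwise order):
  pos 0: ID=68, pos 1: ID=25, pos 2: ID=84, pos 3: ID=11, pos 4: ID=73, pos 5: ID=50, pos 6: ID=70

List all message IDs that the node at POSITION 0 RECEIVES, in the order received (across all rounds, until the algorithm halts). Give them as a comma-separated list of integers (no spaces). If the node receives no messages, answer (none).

Answer: 70,73,84

Derivation:
Round 1: pos1(id25) recv 68: fwd; pos2(id84) recv 25: drop; pos3(id11) recv 84: fwd; pos4(id73) recv 11: drop; pos5(id50) recv 73: fwd; pos6(id70) recv 50: drop; pos0(id68) recv 70: fwd
Round 2: pos2(id84) recv 68: drop; pos4(id73) recv 84: fwd; pos6(id70) recv 73: fwd; pos1(id25) recv 70: fwd
Round 3: pos5(id50) recv 84: fwd; pos0(id68) recv 73: fwd; pos2(id84) recv 70: drop
Round 4: pos6(id70) recv 84: fwd; pos1(id25) recv 73: fwd
Round 5: pos0(id68) recv 84: fwd; pos2(id84) recv 73: drop
Round 6: pos1(id25) recv 84: fwd
Round 7: pos2(id84) recv 84: ELECTED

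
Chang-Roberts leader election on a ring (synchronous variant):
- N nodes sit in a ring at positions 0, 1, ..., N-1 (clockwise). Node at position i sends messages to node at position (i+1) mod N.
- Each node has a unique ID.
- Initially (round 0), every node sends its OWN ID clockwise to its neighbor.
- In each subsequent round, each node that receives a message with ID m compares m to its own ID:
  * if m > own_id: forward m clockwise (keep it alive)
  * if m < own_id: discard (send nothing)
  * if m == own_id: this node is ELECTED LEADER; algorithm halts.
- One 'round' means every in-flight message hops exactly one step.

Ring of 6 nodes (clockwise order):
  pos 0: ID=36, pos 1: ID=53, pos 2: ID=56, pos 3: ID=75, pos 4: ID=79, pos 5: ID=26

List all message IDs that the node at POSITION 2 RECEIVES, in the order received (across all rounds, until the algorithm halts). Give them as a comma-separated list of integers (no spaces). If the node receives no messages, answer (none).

Round 1: pos1(id53) recv 36: drop; pos2(id56) recv 53: drop; pos3(id75) recv 56: drop; pos4(id79) recv 75: drop; pos5(id26) recv 79: fwd; pos0(id36) recv 26: drop
Round 2: pos0(id36) recv 79: fwd
Round 3: pos1(id53) recv 79: fwd
Round 4: pos2(id56) recv 79: fwd
Round 5: pos3(id75) recv 79: fwd
Round 6: pos4(id79) recv 79: ELECTED

Answer: 53,79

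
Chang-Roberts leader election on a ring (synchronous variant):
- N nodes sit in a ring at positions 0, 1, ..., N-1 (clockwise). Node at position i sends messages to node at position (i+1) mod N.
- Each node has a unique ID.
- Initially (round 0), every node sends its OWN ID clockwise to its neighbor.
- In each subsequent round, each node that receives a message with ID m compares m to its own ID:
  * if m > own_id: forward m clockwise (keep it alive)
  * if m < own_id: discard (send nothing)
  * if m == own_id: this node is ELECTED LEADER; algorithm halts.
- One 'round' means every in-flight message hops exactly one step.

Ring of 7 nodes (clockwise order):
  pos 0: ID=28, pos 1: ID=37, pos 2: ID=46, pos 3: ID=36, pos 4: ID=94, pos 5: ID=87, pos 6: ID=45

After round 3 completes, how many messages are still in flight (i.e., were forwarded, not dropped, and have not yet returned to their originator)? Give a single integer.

Round 1: pos1(id37) recv 28: drop; pos2(id46) recv 37: drop; pos3(id36) recv 46: fwd; pos4(id94) recv 36: drop; pos5(id87) recv 94: fwd; pos6(id45) recv 87: fwd; pos0(id28) recv 45: fwd
Round 2: pos4(id94) recv 46: drop; pos6(id45) recv 94: fwd; pos0(id28) recv 87: fwd; pos1(id37) recv 45: fwd
Round 3: pos0(id28) recv 94: fwd; pos1(id37) recv 87: fwd; pos2(id46) recv 45: drop
After round 3: 2 messages still in flight

Answer: 2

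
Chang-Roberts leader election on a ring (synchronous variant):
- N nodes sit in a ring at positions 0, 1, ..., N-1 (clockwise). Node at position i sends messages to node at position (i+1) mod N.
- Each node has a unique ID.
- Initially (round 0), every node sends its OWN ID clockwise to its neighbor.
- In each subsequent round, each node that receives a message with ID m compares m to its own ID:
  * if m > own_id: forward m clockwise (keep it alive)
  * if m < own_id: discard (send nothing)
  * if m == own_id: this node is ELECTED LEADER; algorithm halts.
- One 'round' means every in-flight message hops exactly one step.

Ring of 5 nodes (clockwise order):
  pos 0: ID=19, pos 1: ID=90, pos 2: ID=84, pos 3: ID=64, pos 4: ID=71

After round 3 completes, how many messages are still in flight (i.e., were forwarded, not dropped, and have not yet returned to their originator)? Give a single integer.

Answer: 2

Derivation:
Round 1: pos1(id90) recv 19: drop; pos2(id84) recv 90: fwd; pos3(id64) recv 84: fwd; pos4(id71) recv 64: drop; pos0(id19) recv 71: fwd
Round 2: pos3(id64) recv 90: fwd; pos4(id71) recv 84: fwd; pos1(id90) recv 71: drop
Round 3: pos4(id71) recv 90: fwd; pos0(id19) recv 84: fwd
After round 3: 2 messages still in flight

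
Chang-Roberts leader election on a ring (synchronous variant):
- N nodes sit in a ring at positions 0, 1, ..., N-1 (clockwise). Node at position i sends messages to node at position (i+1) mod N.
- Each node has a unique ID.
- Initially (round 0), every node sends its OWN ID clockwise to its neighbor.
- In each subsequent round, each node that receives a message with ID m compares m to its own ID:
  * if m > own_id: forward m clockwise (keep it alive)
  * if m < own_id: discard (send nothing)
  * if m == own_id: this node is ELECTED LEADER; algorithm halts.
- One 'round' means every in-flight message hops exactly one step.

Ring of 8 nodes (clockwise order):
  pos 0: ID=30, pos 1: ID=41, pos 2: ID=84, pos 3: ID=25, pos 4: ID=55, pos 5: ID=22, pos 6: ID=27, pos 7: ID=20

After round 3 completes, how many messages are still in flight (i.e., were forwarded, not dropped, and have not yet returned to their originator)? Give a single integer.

Answer: 2

Derivation:
Round 1: pos1(id41) recv 30: drop; pos2(id84) recv 41: drop; pos3(id25) recv 84: fwd; pos4(id55) recv 25: drop; pos5(id22) recv 55: fwd; pos6(id27) recv 22: drop; pos7(id20) recv 27: fwd; pos0(id30) recv 20: drop
Round 2: pos4(id55) recv 84: fwd; pos6(id27) recv 55: fwd; pos0(id30) recv 27: drop
Round 3: pos5(id22) recv 84: fwd; pos7(id20) recv 55: fwd
After round 3: 2 messages still in flight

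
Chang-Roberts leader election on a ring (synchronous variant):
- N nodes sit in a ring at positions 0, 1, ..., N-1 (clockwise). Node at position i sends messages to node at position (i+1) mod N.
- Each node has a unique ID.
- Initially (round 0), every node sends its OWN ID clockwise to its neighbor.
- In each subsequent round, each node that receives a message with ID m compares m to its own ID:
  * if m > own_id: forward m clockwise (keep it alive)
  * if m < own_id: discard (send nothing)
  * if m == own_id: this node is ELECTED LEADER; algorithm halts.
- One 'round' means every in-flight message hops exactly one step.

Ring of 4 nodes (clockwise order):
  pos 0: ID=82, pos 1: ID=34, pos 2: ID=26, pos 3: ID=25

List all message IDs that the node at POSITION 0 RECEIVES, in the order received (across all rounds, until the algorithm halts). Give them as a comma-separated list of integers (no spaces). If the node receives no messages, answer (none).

Answer: 25,26,34,82

Derivation:
Round 1: pos1(id34) recv 82: fwd; pos2(id26) recv 34: fwd; pos3(id25) recv 26: fwd; pos0(id82) recv 25: drop
Round 2: pos2(id26) recv 82: fwd; pos3(id25) recv 34: fwd; pos0(id82) recv 26: drop
Round 3: pos3(id25) recv 82: fwd; pos0(id82) recv 34: drop
Round 4: pos0(id82) recv 82: ELECTED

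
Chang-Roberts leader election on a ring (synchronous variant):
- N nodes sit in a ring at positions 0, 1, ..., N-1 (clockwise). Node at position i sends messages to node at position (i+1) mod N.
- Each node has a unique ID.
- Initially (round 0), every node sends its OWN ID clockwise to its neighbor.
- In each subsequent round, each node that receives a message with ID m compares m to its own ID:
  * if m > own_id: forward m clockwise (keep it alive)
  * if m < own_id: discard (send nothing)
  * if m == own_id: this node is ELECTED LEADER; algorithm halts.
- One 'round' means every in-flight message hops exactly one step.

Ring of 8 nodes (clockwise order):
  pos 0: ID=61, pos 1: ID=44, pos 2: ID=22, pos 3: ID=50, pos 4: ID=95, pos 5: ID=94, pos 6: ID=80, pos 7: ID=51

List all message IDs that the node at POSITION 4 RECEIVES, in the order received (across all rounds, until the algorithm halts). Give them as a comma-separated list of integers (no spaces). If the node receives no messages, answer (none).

Round 1: pos1(id44) recv 61: fwd; pos2(id22) recv 44: fwd; pos3(id50) recv 22: drop; pos4(id95) recv 50: drop; pos5(id94) recv 95: fwd; pos6(id80) recv 94: fwd; pos7(id51) recv 80: fwd; pos0(id61) recv 51: drop
Round 2: pos2(id22) recv 61: fwd; pos3(id50) recv 44: drop; pos6(id80) recv 95: fwd; pos7(id51) recv 94: fwd; pos0(id61) recv 80: fwd
Round 3: pos3(id50) recv 61: fwd; pos7(id51) recv 95: fwd; pos0(id61) recv 94: fwd; pos1(id44) recv 80: fwd
Round 4: pos4(id95) recv 61: drop; pos0(id61) recv 95: fwd; pos1(id44) recv 94: fwd; pos2(id22) recv 80: fwd
Round 5: pos1(id44) recv 95: fwd; pos2(id22) recv 94: fwd; pos3(id50) recv 80: fwd
Round 6: pos2(id22) recv 95: fwd; pos3(id50) recv 94: fwd; pos4(id95) recv 80: drop
Round 7: pos3(id50) recv 95: fwd; pos4(id95) recv 94: drop
Round 8: pos4(id95) recv 95: ELECTED

Answer: 50,61,80,94,95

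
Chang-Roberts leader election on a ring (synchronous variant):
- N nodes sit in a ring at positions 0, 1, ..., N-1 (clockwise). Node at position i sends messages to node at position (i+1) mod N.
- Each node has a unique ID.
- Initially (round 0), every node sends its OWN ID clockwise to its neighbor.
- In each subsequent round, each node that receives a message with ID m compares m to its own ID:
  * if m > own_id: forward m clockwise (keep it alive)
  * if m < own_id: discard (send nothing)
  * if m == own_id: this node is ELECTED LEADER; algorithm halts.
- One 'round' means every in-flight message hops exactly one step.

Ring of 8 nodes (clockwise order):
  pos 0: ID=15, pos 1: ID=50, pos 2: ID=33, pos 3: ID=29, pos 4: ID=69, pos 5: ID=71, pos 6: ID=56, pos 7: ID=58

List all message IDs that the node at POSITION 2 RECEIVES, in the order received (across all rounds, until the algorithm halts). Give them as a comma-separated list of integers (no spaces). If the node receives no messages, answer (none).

Round 1: pos1(id50) recv 15: drop; pos2(id33) recv 50: fwd; pos3(id29) recv 33: fwd; pos4(id69) recv 29: drop; pos5(id71) recv 69: drop; pos6(id56) recv 71: fwd; pos7(id58) recv 56: drop; pos0(id15) recv 58: fwd
Round 2: pos3(id29) recv 50: fwd; pos4(id69) recv 33: drop; pos7(id58) recv 71: fwd; pos1(id50) recv 58: fwd
Round 3: pos4(id69) recv 50: drop; pos0(id15) recv 71: fwd; pos2(id33) recv 58: fwd
Round 4: pos1(id50) recv 71: fwd; pos3(id29) recv 58: fwd
Round 5: pos2(id33) recv 71: fwd; pos4(id69) recv 58: drop
Round 6: pos3(id29) recv 71: fwd
Round 7: pos4(id69) recv 71: fwd
Round 8: pos5(id71) recv 71: ELECTED

Answer: 50,58,71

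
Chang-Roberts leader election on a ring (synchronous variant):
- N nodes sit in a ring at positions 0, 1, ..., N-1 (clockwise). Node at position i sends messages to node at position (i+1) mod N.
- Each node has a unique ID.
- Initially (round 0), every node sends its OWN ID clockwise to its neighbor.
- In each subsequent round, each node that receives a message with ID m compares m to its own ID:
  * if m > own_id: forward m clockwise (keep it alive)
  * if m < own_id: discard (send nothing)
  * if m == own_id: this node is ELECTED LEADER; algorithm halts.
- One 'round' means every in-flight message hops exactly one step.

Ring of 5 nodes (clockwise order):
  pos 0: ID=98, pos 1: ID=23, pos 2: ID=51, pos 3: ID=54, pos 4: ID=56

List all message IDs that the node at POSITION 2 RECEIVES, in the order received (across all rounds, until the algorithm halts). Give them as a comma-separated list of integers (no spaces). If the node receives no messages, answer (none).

Answer: 23,98

Derivation:
Round 1: pos1(id23) recv 98: fwd; pos2(id51) recv 23: drop; pos3(id54) recv 51: drop; pos4(id56) recv 54: drop; pos0(id98) recv 56: drop
Round 2: pos2(id51) recv 98: fwd
Round 3: pos3(id54) recv 98: fwd
Round 4: pos4(id56) recv 98: fwd
Round 5: pos0(id98) recv 98: ELECTED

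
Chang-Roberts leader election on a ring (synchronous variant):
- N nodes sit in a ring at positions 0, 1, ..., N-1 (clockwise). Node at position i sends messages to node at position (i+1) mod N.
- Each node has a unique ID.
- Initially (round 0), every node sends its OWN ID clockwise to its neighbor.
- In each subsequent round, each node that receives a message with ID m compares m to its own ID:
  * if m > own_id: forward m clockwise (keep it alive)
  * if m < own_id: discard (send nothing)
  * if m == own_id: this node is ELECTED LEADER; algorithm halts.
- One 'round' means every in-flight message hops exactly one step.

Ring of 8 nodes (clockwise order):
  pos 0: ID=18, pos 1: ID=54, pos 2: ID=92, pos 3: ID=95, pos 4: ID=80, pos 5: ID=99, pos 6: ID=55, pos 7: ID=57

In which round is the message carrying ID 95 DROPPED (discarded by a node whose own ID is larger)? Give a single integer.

Answer: 2

Derivation:
Round 1: pos1(id54) recv 18: drop; pos2(id92) recv 54: drop; pos3(id95) recv 92: drop; pos4(id80) recv 95: fwd; pos5(id99) recv 80: drop; pos6(id55) recv 99: fwd; pos7(id57) recv 55: drop; pos0(id18) recv 57: fwd
Round 2: pos5(id99) recv 95: drop; pos7(id57) recv 99: fwd; pos1(id54) recv 57: fwd
Round 3: pos0(id18) recv 99: fwd; pos2(id92) recv 57: drop
Round 4: pos1(id54) recv 99: fwd
Round 5: pos2(id92) recv 99: fwd
Round 6: pos3(id95) recv 99: fwd
Round 7: pos4(id80) recv 99: fwd
Round 8: pos5(id99) recv 99: ELECTED
Message ID 95 originates at pos 3; dropped at pos 5 in round 2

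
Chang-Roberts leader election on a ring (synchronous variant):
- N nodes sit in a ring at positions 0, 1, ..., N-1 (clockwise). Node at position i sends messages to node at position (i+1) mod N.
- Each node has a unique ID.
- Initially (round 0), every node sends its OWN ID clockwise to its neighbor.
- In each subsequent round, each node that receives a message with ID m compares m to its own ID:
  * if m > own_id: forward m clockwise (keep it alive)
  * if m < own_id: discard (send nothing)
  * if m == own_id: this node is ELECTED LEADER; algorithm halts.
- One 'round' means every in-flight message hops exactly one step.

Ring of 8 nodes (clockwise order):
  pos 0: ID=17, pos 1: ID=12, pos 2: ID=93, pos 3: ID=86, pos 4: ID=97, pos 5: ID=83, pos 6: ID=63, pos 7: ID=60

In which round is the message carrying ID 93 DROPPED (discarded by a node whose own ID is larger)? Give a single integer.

Round 1: pos1(id12) recv 17: fwd; pos2(id93) recv 12: drop; pos3(id86) recv 93: fwd; pos4(id97) recv 86: drop; pos5(id83) recv 97: fwd; pos6(id63) recv 83: fwd; pos7(id60) recv 63: fwd; pos0(id17) recv 60: fwd
Round 2: pos2(id93) recv 17: drop; pos4(id97) recv 93: drop; pos6(id63) recv 97: fwd; pos7(id60) recv 83: fwd; pos0(id17) recv 63: fwd; pos1(id12) recv 60: fwd
Round 3: pos7(id60) recv 97: fwd; pos0(id17) recv 83: fwd; pos1(id12) recv 63: fwd; pos2(id93) recv 60: drop
Round 4: pos0(id17) recv 97: fwd; pos1(id12) recv 83: fwd; pos2(id93) recv 63: drop
Round 5: pos1(id12) recv 97: fwd; pos2(id93) recv 83: drop
Round 6: pos2(id93) recv 97: fwd
Round 7: pos3(id86) recv 97: fwd
Round 8: pos4(id97) recv 97: ELECTED
Message ID 93 originates at pos 2; dropped at pos 4 in round 2

Answer: 2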